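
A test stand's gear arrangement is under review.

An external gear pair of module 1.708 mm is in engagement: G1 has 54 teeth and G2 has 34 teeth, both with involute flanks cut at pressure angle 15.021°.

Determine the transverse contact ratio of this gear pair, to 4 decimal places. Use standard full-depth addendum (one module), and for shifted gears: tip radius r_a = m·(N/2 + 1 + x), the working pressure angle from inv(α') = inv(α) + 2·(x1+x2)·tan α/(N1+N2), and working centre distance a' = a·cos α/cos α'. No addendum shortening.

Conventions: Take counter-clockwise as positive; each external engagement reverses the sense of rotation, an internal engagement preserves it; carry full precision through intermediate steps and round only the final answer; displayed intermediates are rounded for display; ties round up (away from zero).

2.0332

single-mesh involute tooth geometry (54T engaging 34T at module 1.708)
base radii: r_b1 = 44.540258, r_b2 = 28.043866
tip radii: r_a1 = 47.824000, r_a2 = 30.744000
no profile shift: α' = α, a' = a
action lengths: √(r_a1²−r_b1²) = 17.415522, √(r_a2²−r_b2²) = 12.599013
base pitch p_b = π·m·cos α = 5.182494
CR = (17.415522 + 12.599013 − 75.152000·sin 15.02100°)/5.182494 = 2.033222
contact ratio ≈ 2.0332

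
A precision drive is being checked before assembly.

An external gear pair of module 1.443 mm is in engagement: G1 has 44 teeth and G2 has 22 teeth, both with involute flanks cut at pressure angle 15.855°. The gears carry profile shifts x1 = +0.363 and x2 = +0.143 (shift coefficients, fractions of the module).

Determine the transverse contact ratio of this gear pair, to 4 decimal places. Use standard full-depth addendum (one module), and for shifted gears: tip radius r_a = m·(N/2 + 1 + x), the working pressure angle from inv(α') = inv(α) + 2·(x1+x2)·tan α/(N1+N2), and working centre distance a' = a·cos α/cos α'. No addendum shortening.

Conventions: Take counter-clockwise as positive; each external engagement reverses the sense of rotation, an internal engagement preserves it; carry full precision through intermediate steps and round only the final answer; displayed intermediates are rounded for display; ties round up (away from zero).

single-mesh involute tooth geometry (44T engaging 22T at module 1.443)
base radii: r_b1 = 30.538261, r_b2 = 15.269130
tip radii: r_a1 = 33.712809, r_a2 = 17.522349
inv(α') = inv(15.855°) + 2·(+0.363+0.143)·tan α/(44+22) = 0.01164140  ⇒  α' = 18.46512°
a' = a·cos α / cos α' = 47.6190·cos 15.855°/cos 18.46512° = 48.293715
action lengths: √(r_a1²−r_b1²) = 14.281741, √(r_a2²−r_b2²) = 8.595718
base pitch p_b = π·m·cos α = 4.360853
CR = (14.281741 + 8.595718 − 48.293715·sin 18.46512°)/4.360853 = 1.738540
contact ratio ≈ 1.7385

1.7385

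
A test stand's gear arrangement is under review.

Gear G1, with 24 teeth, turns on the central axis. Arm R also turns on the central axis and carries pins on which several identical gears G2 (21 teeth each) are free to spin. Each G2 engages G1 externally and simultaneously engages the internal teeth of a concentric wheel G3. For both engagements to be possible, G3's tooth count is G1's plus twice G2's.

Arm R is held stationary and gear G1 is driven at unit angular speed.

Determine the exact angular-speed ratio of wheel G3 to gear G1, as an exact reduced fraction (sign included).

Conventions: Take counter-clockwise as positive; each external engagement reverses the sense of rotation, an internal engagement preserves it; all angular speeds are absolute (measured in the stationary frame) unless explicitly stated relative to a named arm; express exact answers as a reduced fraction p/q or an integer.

recognized (axles ride arm R): planetary set, 24/21/66 teeth
ring teeth: 24 + 2·21 = 66
24(ω_sun−ω_arm) = −66(ω_ring−ω_arm),  ω_arm = 0, ω_sun = 1
ω_ring = 0 − (24/66)(1−0) = -4/11
ω_out/ω_in = -4/11

-4/11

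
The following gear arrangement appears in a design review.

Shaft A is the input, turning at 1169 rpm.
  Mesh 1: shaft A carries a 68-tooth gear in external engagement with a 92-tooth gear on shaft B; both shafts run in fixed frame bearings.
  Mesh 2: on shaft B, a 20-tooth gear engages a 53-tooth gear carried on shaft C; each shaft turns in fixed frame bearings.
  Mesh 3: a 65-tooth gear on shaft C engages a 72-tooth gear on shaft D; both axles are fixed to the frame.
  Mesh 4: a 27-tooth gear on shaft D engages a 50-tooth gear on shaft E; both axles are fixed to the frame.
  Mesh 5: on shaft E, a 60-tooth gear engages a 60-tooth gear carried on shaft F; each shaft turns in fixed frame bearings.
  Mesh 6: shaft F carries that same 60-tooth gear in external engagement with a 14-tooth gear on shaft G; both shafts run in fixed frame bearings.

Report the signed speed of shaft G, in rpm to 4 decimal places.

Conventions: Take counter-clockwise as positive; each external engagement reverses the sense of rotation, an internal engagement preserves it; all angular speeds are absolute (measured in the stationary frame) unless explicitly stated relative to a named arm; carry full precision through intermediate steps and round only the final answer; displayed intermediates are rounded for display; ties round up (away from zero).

recognized (7 fixed axles, 6 meshes): fixed-axis compound train
mesh 1 [68T→92T]: ω = 1169.0000×68/92 = 864.0435 rpm, sense flips to −
mesh 2 [20T→53T]: ω = 864.0435×20/53 = 326.0541 rpm, sense flips to +
mesh 3 [65T→72T]: ω = 326.0541×65/72 = 294.3544 rpm, sense flips to −
mesh 4 [27T→50T]: ω = 294.3544×27/50 = 158.9514 rpm, sense flips to +
mesh 5 [60T→60T]: ω = 158.9514×60/60 = 158.9514 rpm, sense flips to −
mesh 6 [60T→14T]: ω = 158.9514×60/14 = 681.2203 rpm, sense flips to +
signed output speed = +681.2203 rpm

+681.2203 rpm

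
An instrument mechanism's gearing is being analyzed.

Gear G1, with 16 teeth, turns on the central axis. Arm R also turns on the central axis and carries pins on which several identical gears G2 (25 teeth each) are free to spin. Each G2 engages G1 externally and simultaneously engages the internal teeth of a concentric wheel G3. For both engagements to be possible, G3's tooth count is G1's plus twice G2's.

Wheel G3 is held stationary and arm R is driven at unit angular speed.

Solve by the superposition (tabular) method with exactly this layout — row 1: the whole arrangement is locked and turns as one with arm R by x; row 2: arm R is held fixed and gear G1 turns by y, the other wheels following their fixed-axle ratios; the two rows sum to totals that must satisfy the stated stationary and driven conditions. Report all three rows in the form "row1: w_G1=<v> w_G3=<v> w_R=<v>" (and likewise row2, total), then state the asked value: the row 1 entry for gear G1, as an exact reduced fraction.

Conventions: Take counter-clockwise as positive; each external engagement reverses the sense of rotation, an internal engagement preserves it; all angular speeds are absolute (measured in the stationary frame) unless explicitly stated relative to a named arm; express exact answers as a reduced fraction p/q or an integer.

row1: w_G1=1 w_G3=1 w_R=1
row2: w_G1=33/8 w_G3=-1 w_R=0
total: w_G1=41/8 w_G3=0 w_R=1
asked value: 1

class = planetary set [G3 = 16+2·25 = 66; Willis about the carrier]
row 1 (train locked, turned with arm): all members turn x
row 2 (arm held, sun turns y): ω_ring = −(16/66)·y, ω_arm = 0
boundary: total ω_ring = x − (16/66)·y = 0 and total ω_arm = x = 1  ⇒  y = 33/8, x = 1
row 2 ring = −(16/66)·33/8 = -1
totals (row 1 + row 2): sun 1 + 33/8 = 41/8, ring 1 + (-1) = 0, arm 1 + 0 = 1
asked cell (row1, sun) = 1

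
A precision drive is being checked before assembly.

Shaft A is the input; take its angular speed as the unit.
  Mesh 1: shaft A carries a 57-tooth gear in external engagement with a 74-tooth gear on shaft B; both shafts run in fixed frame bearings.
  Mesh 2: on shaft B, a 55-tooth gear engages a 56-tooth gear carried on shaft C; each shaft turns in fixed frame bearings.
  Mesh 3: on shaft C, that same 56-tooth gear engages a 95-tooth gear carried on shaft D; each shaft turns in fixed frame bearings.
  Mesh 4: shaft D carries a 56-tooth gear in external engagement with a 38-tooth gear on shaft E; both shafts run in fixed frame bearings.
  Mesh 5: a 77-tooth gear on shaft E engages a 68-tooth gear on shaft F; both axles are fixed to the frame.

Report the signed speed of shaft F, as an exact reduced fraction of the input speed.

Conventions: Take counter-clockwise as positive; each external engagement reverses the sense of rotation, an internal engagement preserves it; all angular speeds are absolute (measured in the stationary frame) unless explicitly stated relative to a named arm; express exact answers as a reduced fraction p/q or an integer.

-17787/23902

5-mesh fixed-axis compound train (all bearings frame-fixed)
mesh 1 [57T→74T]: |ω|/ω_in = 1×57/74 = 57/74, sense flips to −
mesh 2 [55T→56T]: |ω|/ω_in = (57/74)×55/56 = 3135/4144, sense flips to +
mesh 3 [56T→95T]: |ω|/ω_in = (3135/4144)×56/95 = 33/74, sense flips to −
mesh 4 [56T→38T]: |ω|/ω_in = (33/74)×56/38 = 462/703, sense flips to +
mesh 5 [77T→68T]: |ω|/ω_in = (462/703)×77/68 = 17787/23902, sense flips to −
signed output speed (× input speed) = -17787/23902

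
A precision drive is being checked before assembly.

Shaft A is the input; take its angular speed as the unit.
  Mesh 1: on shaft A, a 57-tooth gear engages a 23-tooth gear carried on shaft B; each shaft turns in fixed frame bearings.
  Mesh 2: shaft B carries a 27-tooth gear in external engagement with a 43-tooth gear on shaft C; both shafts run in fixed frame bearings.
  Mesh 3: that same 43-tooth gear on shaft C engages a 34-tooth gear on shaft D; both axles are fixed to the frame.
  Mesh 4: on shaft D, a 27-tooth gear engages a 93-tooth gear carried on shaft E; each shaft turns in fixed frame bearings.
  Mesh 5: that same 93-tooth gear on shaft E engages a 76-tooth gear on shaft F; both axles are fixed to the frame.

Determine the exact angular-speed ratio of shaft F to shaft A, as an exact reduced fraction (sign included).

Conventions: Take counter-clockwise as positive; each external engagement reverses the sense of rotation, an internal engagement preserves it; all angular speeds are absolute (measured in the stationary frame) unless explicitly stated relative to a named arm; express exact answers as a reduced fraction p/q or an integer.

class = fixed-axis compound train [5 meshes; 5 ratios multiply, 5 sense flips]
mesh 1 [57T→23T]: running ratio 57/23, sense −
mesh 2 [27T→43T]: running ratio 1539/989, sense +
mesh 3 [43T→34T]: running ratio 1539/782, sense −
mesh 4 [27T→93T]: running ratio 13851/24242, sense +
mesh 5 [93T→76T]: running ratio 2187/3128, sense −
ω_out/ω_in = -2187/3128

-2187/3128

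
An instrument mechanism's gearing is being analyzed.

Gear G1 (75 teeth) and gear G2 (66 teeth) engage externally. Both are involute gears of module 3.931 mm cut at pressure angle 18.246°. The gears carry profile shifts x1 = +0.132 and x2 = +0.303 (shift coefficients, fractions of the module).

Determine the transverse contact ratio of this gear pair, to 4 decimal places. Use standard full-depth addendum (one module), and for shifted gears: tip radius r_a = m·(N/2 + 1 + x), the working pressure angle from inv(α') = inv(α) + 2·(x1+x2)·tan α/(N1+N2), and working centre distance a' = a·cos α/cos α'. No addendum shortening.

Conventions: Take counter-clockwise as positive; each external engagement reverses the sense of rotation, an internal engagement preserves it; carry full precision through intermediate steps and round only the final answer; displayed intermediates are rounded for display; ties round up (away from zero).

single-mesh involute tooth geometry (75T engaging 66T at module 3.931)
base radii: r_b1 = 140.000745, r_b2 = 123.200656
tip radii: r_a1 = 151.862392, r_a2 = 134.845093
inv(α') = inv(18.246°) + 2·(+0.132+0.303)·tan α/(75+66) = 0.01325452  ⇒  α' = 19.25694°
a' = a·cos α / cos α' = 277.1355·cos 18.246°/cos 19.25694° = 278.800542
action lengths: √(r_a1²−r_b1²) = 58.838572, √(r_a2²−r_b2²) = 54.816034
base pitch p_b = π·m·cos α = 11.728675
CR = (58.838572 + 54.816034 − 278.800542·sin 19.25694°)/11.728675 = 1.850576
contact ratio ≈ 1.8506

1.8506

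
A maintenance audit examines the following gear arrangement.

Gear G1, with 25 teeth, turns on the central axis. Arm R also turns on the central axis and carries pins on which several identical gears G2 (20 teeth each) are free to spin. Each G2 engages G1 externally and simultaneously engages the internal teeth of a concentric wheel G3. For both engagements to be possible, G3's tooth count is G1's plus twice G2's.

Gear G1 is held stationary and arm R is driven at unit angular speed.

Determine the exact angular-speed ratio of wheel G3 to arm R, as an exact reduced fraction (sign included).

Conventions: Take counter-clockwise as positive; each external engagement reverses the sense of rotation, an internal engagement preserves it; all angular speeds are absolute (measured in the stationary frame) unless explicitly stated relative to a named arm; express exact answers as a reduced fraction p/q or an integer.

planetary set (25T centre, 20T on arm, 65T internal) — Willis relation
ring teeth: 25 + 2·20 = 65
25(ω_sun−ω_arm) = −65(ω_ring−ω_arm),  ω_sun = 0, ω_arm = 1
ω_ring = 1 − (25/65)(0−1) = 18/13
ω_out/ω_in = 18/13

18/13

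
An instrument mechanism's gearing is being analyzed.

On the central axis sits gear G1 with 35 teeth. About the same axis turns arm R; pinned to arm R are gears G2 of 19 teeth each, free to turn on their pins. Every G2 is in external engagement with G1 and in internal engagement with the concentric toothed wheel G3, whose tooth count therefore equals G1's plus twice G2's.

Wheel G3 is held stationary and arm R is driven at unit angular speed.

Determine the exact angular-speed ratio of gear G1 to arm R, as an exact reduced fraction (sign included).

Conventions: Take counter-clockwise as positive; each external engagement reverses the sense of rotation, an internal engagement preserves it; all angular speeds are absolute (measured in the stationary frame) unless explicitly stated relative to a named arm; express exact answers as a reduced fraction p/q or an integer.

recognized (axles ride arm R): planetary set, 35/19/73 teeth
ring teeth: 35 + 2·19 = 73
35(ω_sun−ω_arm) = −73(ω_ring−ω_arm),  ω_ring = 0, ω_arm = 1
ω_sun = 1 − (73/35)(0−1) = 108/35
ω_out/ω_in = 108/35

108/35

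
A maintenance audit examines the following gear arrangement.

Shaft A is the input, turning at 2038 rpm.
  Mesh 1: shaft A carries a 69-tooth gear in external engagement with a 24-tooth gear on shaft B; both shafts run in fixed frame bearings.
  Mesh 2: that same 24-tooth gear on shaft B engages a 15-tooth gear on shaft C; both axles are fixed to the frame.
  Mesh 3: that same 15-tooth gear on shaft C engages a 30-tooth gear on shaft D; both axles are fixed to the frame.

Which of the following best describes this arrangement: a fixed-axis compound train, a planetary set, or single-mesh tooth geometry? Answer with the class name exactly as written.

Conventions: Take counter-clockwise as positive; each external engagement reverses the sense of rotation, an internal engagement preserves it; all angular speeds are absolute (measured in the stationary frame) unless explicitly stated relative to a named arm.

fixed-axis compound train

topology: fixed-axis compound train — 3 meshes, A→D
classification: fixed-axis compound train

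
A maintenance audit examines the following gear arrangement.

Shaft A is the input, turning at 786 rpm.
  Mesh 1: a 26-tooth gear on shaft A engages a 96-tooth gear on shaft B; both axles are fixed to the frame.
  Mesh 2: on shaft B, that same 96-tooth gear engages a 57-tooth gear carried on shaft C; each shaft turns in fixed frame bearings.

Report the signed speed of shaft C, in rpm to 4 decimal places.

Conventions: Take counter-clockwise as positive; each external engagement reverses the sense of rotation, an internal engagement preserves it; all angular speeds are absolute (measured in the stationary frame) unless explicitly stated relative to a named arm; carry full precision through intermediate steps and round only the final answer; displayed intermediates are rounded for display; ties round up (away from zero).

+358.5263 rpm

class = fixed-axis compound train [2 meshes; 2 ratios multiply, 2 sense flips]
mesh 1 [26T→96T]: ω = 786.0000×26/96 = 212.8750 rpm, sense flips to −
mesh 2 [96T→57T]: ω = 212.8750×96/57 = 358.5263 rpm, sense flips to +
signed output speed = +358.5263 rpm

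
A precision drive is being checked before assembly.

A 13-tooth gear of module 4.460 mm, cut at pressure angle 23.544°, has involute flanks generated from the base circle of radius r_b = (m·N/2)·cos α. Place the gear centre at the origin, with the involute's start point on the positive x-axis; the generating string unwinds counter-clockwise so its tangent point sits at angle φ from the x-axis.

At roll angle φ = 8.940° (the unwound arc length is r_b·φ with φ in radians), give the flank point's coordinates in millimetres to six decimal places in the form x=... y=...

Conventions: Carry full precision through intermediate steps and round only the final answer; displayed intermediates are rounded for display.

x=26.898240 y=0.033571

single-mesh involute tooth geometry (13T wheel at module 4.460)
pitch radius r_p = m·N/2 = 4.460·13/2 = 28.990000
base radius r_b = r_p·cos α = 28.990000·cos 23.544° = 26.576686
roll angle φ = 8.940° = 0.15603244 rad
x = r_b·(cos φ + φ·sin φ) = 26.898240
y = r_b·(sin φ − φ·cos φ) = 0.033571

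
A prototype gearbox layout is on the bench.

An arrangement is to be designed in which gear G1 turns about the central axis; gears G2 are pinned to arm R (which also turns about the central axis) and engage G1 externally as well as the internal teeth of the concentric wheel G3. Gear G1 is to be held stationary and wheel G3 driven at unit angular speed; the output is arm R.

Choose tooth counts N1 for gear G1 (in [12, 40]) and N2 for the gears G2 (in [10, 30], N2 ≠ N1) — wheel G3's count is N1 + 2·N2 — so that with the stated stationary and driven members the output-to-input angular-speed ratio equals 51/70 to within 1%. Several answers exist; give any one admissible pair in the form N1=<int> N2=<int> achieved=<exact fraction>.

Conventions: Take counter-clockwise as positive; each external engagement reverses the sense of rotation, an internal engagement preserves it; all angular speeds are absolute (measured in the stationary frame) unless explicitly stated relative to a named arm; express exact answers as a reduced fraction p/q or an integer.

topology: planetary set — design target 51/70, arm = carrier (Willis)
Willis with ω_sun = 0: ω_arm/ω_ring = N3/(N1+N3); set equal to 51/70  ⇒  N3/N1 = (51/70)/(1 − 51/70) = 51/19
N3 = N1 + 2·N2  ⇒  N2/N1 = (N3/N1 − 1)/2 = (51/19 − 1)/2 = 16/19
smallest multiple with N1 ≥ 12 and N2 ≥ 10: k = 1  ⇒  N1 = 1·19 = 19, N2 = 1·16 = 16 (N1 ≤ 40, N2 ≤ 30, N2 ≠ N1 ✓), N3 = 19 + 2·16 = 51
check: N3/(N1+N3) with N1 = 19, N3 = 51 gives 51/70; |achieved − target| = 0 ≤ 51/7000 ✓

N1=19 N2=16 achieved=51/70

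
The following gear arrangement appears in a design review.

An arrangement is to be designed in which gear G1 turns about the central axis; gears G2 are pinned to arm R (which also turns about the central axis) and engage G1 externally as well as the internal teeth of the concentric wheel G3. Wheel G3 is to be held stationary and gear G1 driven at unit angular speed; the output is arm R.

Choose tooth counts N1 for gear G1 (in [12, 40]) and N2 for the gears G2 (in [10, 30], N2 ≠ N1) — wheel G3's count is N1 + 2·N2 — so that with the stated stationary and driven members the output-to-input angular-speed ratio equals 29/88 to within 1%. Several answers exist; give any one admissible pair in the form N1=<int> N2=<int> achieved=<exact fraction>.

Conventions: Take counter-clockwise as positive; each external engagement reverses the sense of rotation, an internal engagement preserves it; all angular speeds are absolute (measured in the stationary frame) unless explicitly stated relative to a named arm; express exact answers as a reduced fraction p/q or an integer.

N1=29 N2=15 achieved=29/88

class = planetary set [ratio 29/88 wanted; Willis about the carrier]
Willis with ω_ring = 0: ω_arm/ω_sun = N1/(N1+N3); set equal to 29/88  ⇒  N3/N1 = 1/(29/88) − 1 = 59/29
N3 = N1 + 2·N2  ⇒  N2/N1 = (N3/N1 − 1)/2 = (59/29 − 1)/2 = 15/29
smallest multiple with N1 ≥ 12 and N2 ≥ 10: k = 1  ⇒  N1 = 1·29 = 29, N2 = 1·15 = 15 (N1 ≤ 40, N2 ≤ 30, N2 ≠ N1 ✓), N3 = 29 + 2·15 = 59
check: N1/(N1+N3) with N1 = 29, N3 = 59 gives 29/88; |achieved − target| = 0 ≤ 29/8800 ✓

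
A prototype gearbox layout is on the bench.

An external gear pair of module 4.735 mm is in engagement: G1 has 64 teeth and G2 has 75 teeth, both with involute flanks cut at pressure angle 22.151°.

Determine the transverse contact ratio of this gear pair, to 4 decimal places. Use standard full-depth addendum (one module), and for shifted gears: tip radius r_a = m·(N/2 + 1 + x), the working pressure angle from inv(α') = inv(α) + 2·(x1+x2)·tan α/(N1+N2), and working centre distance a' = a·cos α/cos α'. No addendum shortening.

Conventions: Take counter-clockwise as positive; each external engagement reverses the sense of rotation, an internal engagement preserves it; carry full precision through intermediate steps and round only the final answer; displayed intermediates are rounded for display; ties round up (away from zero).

class = single-mesh tooth geometry [involute pair 64T × 75T, m = 4.735]
base radii: r_b1 = 140.336821, r_b2 = 164.457212
tip radii: r_a1 = 156.255000, r_a2 = 182.297500
no profile shift: α' = α, a' = a
action lengths: √(r_a1²−r_b1²) = 68.711001, √(r_a2²−r_b2²) = 78.652425
base pitch p_b = π·m·cos α = 13.777535
CR = (68.711001 + 78.652425 − 329.082500·sin 22.15100°)/13.777535 = 1.689943
contact ratio ≈ 1.6899

1.6899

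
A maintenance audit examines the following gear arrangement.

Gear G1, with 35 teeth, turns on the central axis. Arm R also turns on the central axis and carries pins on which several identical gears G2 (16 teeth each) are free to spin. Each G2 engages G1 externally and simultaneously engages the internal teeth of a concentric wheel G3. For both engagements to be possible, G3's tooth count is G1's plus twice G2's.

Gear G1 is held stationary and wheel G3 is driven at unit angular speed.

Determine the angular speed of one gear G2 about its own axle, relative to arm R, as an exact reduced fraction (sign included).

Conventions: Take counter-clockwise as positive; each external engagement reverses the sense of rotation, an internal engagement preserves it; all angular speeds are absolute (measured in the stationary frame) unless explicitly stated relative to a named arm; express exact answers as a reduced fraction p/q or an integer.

topology: planetary set — G1 35T / G2 16T / G3 67T, arm = carrier (Willis)
ring teeth: 35 + 2·16 = 67
35(ω_sun−ω_arm) = −67(ω_ring−ω_arm),  ω_sun = 0, ω_ring = 1
35(0−ω_arm) = −67(1−ω_arm)  ⇒  102·ω_arm = 67  ⇒  ω_arm = 67/102
sun–planet mesh: 35·(0−67/102) = −16·(ω_p−ω_arm)  ⇒  ω_p−ω_arm = 2345/1632
exact speed ratio = 2345/1632

2345/1632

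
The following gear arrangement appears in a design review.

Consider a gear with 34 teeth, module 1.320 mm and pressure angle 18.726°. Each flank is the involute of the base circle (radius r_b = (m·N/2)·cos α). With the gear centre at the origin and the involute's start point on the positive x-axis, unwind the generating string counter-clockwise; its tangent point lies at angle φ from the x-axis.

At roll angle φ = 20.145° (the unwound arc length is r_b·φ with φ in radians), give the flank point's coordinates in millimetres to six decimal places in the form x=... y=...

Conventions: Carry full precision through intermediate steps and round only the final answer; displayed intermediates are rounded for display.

recognized (one wheel, involute flank): single-mesh tooth geometry, m = 1.320, N = 34
pitch radius r_p = m·N/2 = 1.320·34/2 = 22.440000
base radius r_b = r_p·cos α = 22.440000·cos 18.726° = 21.252132
roll angle φ = 20.145° = 0.35159658 rad
x = r_b·(cos φ + φ·sin φ) = 22.525409
y = r_b·(sin φ − φ·cos φ) = 0.304114

x=22.525409 y=0.304114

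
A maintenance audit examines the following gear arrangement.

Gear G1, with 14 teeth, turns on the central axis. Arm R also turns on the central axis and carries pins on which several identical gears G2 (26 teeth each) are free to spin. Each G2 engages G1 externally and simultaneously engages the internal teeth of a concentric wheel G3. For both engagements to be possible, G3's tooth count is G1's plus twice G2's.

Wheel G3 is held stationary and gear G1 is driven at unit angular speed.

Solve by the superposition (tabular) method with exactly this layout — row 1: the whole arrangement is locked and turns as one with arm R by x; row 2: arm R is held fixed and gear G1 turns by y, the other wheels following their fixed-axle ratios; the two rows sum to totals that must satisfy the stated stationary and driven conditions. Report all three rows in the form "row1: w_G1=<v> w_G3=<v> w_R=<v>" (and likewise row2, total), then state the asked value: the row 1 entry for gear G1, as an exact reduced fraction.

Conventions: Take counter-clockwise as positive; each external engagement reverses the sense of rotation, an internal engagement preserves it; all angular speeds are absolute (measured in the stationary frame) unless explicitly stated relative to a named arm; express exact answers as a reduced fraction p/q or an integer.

row1: w_G1=7/40 w_G3=7/40 w_R=7/40
row2: w_G1=33/40 w_G3=-7/40 w_R=0
total: w_G1=1 w_G3=0 w_R=7/40
asked value: 7/40

recognized (axles ride arm R): planetary set, 14/26/66 teeth
row 1: whole set turns with the arm by x
row 2: sun turns y, ring = −(14/66)·y, arm 0
boundary: total ω_ring = x − (14/66)·y = 0 and total ω_sun = x + y = 1  ⇒  y = 33/40, x = 7/40
row 2 ring = −(14/66)·33/40 = -7/40
totals (row 1 + row 2): sun 7/40 + 33/40 = 1, ring 7/40 + (-7/40) = 0, arm 7/40 + 0 = 7/40
asked cell (row1, sun) = 7/40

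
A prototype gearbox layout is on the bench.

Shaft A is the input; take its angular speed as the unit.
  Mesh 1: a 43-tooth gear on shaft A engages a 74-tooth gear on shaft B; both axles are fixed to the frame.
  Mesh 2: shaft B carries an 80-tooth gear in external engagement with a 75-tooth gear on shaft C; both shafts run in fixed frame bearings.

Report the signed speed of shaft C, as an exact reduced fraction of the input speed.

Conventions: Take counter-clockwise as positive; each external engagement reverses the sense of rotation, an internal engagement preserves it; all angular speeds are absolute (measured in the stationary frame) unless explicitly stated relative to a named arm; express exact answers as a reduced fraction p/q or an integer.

344/555

2-mesh fixed-axis compound train (all bearings frame-fixed)
mesh 1 [43T→74T]: |ω|/ω_in = 1×43/74 = 43/74, sense flips to −
mesh 2 [80T→75T]: |ω|/ω_in = (43/74)×80/75 = 344/555, sense flips to +
signed output speed (× input speed) = 344/555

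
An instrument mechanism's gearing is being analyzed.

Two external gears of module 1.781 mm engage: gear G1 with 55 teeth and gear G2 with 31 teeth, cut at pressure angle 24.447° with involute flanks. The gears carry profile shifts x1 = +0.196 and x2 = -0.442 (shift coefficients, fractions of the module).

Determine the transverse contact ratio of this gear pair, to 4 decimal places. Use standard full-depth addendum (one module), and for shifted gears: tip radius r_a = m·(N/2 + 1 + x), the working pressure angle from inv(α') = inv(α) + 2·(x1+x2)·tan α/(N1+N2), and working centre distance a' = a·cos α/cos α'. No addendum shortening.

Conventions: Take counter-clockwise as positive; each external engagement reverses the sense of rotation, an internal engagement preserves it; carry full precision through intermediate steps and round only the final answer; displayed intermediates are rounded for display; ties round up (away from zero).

1.5762

recognized (one external pair, fixed centres): single-mesh tooth geometry, m = 1.781, N1 = 55, N2 = 31
base radii: r_b1 = 44.586397, r_b2 = 25.130515
tip radii: r_a1 = 51.107576, r_a2 = 28.599298
inv(α') = inv(24.447°) + 2·(+0.196-0.442)·tan α/(55+31) = 0.02532815  ⇒  α' = 23.70056°
a' = a·cos α / cos α' = 76.5830·cos 24.447°/cos 23.70056° = 76.138536
action lengths: √(r_a1²−r_b1²) = 24.980743, √(r_a2²−r_b2²) = 13.651999
base pitch p_b = π·m·cos α = 5.093538
CR = (24.980743 + 13.651999 − 76.138536·sin 23.70056°)/5.093538 = 1.576183
contact ratio ≈ 1.5762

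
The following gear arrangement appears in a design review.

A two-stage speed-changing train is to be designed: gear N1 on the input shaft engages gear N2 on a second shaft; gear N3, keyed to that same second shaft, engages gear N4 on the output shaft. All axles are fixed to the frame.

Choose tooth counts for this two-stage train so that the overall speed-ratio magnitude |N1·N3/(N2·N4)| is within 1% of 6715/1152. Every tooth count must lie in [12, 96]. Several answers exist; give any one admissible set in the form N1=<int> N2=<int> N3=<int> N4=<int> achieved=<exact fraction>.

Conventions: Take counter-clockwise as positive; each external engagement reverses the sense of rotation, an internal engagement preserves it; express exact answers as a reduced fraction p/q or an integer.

N1=79 N2=12 N3=85 N4=96 achieved=6715/1152

topology: fixed-axis compound train — 2 stages, target 6715/1152
target = 6715/1152 in lowest terms: an exact hit needs N1·N3 = k·6715 and N2·N4 = k·1152 for one integer k, every count in [12, 96]; additionally prefer no 1:1 stage (N1 ≠ N2, N3 ≠ N4)
k = 1: N1·N3 = 6715 = 79·85, N2·N4 = 1152 = 12·96
achieved = 79·85/(12·96) = 6715/1152; |achieved − target| = 0 ≤ 1343/23040 ✓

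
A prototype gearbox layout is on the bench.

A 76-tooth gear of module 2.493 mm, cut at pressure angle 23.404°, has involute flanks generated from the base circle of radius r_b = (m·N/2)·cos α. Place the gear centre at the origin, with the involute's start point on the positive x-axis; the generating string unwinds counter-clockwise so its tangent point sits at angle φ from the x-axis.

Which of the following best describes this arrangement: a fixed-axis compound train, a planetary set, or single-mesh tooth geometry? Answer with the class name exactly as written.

single-mesh tooth geometry

topology: single-mesh involute geometry — m = 2.493, N = 76
classification: single-mesh tooth geometry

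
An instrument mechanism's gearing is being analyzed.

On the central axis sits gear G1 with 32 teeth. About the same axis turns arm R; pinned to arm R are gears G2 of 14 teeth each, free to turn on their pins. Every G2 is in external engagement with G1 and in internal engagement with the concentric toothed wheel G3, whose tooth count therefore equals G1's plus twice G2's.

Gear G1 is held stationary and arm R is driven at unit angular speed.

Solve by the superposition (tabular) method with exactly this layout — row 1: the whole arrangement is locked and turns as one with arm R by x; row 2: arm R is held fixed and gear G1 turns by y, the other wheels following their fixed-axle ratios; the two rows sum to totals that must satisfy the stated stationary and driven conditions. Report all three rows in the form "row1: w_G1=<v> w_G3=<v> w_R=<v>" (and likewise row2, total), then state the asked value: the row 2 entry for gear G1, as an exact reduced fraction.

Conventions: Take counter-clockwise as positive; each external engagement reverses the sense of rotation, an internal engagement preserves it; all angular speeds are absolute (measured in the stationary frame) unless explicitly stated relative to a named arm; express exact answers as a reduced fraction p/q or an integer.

class = planetary set [G3 = 32+2·14 = 60; Willis about the carrier]
row 1 — lock + rotate with arm: ω_sun = ω_ring = ω_arm = x
row 2 (arm held, sun turns y): ω_ring = −(32/60)·y, ω_arm = 0
boundary: total ω_sun = x + y = 0 and total ω_arm = x = 1  ⇒  y = -1, x = 1
row 2 ring = −(32/60)·(-1) = 8/15
totals (row 1 + row 2): sun 1 + (-1) = 0, ring 1 + 8/15 = 23/15, arm 1 + 0 = 1
asked cell (row2, sun) = -1

row1: w_G1=1 w_G3=1 w_R=1
row2: w_G1=-1 w_G3=8/15 w_R=0
total: w_G1=0 w_G3=23/15 w_R=1
asked value: -1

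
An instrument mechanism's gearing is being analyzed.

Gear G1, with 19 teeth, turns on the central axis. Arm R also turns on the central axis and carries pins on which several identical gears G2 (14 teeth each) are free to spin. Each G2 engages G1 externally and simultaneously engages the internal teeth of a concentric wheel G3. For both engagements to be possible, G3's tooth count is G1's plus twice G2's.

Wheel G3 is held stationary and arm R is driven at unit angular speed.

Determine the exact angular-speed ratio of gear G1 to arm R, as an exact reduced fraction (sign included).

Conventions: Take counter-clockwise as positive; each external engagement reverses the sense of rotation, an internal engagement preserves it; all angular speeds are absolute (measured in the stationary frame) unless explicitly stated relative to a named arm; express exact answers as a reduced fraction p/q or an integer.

66/19

recognized (axles ride arm R): planetary set, 19/14/47 teeth
ring teeth: 19 + 2·14 = 47
19(ω_sun−ω_arm) = −47(ω_ring−ω_arm),  ω_ring = 0, ω_arm = 1
ω_sun = 1 − (47/19)(0−1) = 66/19
ω_out/ω_in = 66/19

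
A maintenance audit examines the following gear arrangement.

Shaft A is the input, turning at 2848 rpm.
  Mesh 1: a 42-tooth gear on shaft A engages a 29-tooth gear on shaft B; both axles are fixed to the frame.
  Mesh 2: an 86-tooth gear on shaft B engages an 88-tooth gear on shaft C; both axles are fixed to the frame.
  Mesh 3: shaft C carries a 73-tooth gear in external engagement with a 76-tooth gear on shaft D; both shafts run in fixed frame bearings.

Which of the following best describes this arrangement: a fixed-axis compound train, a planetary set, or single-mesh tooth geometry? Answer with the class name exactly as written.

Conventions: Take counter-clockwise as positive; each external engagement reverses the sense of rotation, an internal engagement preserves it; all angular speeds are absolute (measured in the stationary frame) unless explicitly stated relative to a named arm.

fixed-axis compound train

3-mesh fixed-axis compound train (all bearings frame-fixed)
classification: fixed-axis compound train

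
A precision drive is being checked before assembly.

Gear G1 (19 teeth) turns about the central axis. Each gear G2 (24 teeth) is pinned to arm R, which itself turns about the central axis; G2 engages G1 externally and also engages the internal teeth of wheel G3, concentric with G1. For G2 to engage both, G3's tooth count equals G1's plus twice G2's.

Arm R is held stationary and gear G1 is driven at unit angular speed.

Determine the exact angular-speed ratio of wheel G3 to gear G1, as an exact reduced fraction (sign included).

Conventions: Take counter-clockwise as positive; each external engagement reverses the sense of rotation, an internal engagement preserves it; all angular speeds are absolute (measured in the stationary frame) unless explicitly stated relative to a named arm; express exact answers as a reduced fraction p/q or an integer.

-19/67

recognized (axles ride arm R): planetary set, 19/24/67 teeth
ring teeth: 19 + 2·24 = 67
19(ω_sun−ω_arm) = −67(ω_ring−ω_arm),  ω_arm = 0, ω_sun = 1
ω_ring = 0 − (19/67)(1−0) = -19/67
ω_out/ω_in = -19/67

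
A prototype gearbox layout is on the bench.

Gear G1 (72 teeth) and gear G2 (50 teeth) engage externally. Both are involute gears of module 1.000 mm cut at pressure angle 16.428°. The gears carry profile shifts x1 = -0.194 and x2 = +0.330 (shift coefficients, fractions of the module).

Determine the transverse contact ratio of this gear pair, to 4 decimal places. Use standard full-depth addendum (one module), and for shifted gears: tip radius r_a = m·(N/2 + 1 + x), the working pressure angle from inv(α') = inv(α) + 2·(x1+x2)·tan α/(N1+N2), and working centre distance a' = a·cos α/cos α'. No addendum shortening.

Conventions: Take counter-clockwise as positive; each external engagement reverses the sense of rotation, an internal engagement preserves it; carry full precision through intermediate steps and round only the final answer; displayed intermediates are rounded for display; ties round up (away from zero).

1.9564

topology: single-mesh involute geometry — m = 1.000, 72T/50T pair
base radii: r_b1 = 34.530332, r_b2 = 23.979397
tip radii: r_a1 = 36.806000, r_a2 = 26.330000
inv(α') = inv(16.428°) + 2·(-0.194+0.330)·tan α/(72+50) = 0.00878178  ⇒  α' = 16.84968°
a' = a·cos α / cos α' = 61.0000·cos 16.428°/cos 16.84968° = 61.134317
action lengths: √(r_a1²−r_b1²) = 12.741186, √(r_a2²−r_b2²) = 10.874623
base pitch p_b = π·m·cos α = 3.013340
CR = (12.741186 + 10.874623 − 61.134317·sin 16.84968°)/3.013340 = 1.956402
contact ratio ≈ 1.9564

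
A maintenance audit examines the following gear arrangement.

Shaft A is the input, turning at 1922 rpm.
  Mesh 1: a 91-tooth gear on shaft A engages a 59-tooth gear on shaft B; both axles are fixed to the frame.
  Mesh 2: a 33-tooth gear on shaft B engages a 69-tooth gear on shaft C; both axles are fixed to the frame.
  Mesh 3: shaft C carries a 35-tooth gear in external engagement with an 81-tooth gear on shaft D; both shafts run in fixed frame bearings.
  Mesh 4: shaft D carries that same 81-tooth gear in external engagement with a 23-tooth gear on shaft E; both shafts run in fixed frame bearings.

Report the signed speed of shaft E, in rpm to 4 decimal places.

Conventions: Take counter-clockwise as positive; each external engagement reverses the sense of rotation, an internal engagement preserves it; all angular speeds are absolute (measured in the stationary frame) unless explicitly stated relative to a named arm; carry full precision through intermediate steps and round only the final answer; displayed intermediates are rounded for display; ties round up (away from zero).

topology: fixed-axis compound train — 4 meshes, A→E
mesh 1 [91T→59T]: ω = 1922.0000×91/59 = 2964.4407 rpm, sense flips to −
mesh 2 [33T→69T]: ω = 2964.4407×33/69 = 1417.7760 rpm, sense flips to +
mesh 3 [35T→81T]: ω = 1417.7760×35/81 = 612.6192 rpm, sense flips to −
mesh 4 [81T→23T]: ω = 612.6192×81/23 = 2157.4852 rpm, sense flips to +
signed output speed = +2157.4852 rpm

+2157.4852 rpm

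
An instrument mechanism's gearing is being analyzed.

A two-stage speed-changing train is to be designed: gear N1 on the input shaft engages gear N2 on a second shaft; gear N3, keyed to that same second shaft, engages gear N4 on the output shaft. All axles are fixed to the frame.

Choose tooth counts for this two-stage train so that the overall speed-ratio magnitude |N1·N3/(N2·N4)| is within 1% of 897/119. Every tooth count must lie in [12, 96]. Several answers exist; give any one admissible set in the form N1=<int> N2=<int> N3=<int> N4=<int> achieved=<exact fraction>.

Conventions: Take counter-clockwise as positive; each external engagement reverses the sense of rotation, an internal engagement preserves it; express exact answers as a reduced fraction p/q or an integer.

N1=23 N2=14 N3=78 N4=17 achieved=897/119

2-stage fixed-axis compound train for ratio 897/119
target = 897/119 in lowest terms: an exact hit needs N1·N3 = k·897 and N2·N4 = k·119 for one integer k, every count in [12, 96]; additionally prefer no 1:1 stage (N1 ≠ N2, N3 ≠ N4)
k = 1: no 1:1-free in-range split of k·897 and k·119 into factor pairs; take k = 2
k = 2: N1·N3 = 1794 = 23·78, N2·N4 = 238 = 14·17
achieved = 23·78/(14·17) = 897/119; |achieved − target| = 0 ≤ 897/11900 ✓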